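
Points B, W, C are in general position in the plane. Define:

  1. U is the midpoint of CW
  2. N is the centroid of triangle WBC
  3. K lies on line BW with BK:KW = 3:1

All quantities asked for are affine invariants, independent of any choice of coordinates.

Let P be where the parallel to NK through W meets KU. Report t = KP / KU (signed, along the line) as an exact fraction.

t = 2/3

Choose coordinates B = (0, 0), W = (1, 0), C = (0, 1).
1. U is the midpoint of CW ⇒ U = (1/2, 1/2)
2. N is the centroid of triangle WBC ⇒ N = (1/3, 1/3)
3. K lies on line BW with BK:KW = 3:1 ⇒ K = (3/4, 0)
through W parallel to NK: direction (5/12, -1/3); meets KU at P = (7/12, 1/3)
P = K + t·(U−K) with t = 2/3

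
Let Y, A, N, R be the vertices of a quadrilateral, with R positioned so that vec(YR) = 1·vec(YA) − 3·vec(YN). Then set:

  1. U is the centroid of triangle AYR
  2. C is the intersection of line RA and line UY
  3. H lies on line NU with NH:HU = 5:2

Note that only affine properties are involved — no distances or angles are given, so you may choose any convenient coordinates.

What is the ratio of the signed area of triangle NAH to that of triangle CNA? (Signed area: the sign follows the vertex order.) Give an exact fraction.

Assign Y = (0, 0), A = (1, 0), N = (0, 1), R = (1, -3) — the answer is frame-independent, so this choice is without loss of generality.
1. U is the centroid of triangle AYR ⇒ U = (2/3, -1)
2. C is the intersection of line RA and line UY ⇒ C = (1, -3/2)
3. H lies on line NU with NH:HU = 5:2 ⇒ H = (10/21, -3/7)
2·[NAH] = -20/21, 2·[CNA] = -3/2
[NAH]:[CNA] = -20/21:-3/2 = 40/63

[NAH]:[CNA] = 40/63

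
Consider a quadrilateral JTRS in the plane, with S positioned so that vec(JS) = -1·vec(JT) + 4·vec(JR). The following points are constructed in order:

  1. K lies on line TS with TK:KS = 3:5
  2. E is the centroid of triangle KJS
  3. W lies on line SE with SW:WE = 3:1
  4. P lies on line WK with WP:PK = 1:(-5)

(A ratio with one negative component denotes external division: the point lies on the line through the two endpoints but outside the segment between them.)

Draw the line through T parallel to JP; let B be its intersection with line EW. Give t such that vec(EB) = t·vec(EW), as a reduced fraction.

Set J = (0, 0), T = (1, 0), R = (0, 1), S = (-1, 4); any affine frame gives the same invariant.
1. K lies on line TS with TK:KS = 3:5 ⇒ K = (1/4, 3/2)
2. E is the centroid of triangle KJS ⇒ E = (-1/4, 11/6)
3. W lies on line SE with SW:WE = 3:1 ⇒ W = (-7/16, 19/8)
4. P lies on line WK with WP:PK = 1:(-5) ⇒ P = (-39/64, 83/32)
through T parallel to JP: direction (-39/64, 83/32); meets EW at B = (23/10, -83/15)
B = E + t·(W−E) with t = -68/5

t = -68/5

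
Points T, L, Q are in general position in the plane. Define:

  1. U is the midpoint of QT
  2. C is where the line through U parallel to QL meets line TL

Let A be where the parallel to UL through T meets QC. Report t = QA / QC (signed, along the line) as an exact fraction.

t = 4/3

Work in coordinates with T = (0, 0), L = (1, 0), Q = (0, 1).
1. U is the midpoint of QT ⇒ U = (0, 1/2)
2. C is where the line through U parallel to QL meets line TL ⇒ C = (1/2, 0)
through T parallel to UL: direction (1, -1/2); meets QC at A = (2/3, -1/3)
A = Q + t·(C−Q) with t = 4/3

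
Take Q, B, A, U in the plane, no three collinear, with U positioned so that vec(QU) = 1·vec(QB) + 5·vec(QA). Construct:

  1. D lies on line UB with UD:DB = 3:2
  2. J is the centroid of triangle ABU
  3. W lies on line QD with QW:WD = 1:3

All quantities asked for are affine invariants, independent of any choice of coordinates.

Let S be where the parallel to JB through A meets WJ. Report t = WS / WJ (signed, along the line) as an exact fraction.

Set Q = (0, 0), B = (1, 0), A = (0, 1), U = (1, 5); any affine frame gives the same invariant.
1. D lies on line UB with UD:DB = 3:2 ⇒ D = (1, 2)
2. J is the centroid of triangle ABU ⇒ J = (2/3, 2)
3. W lies on line QD with QW:WD = 1:3 ⇒ W = (1/4, 1/2)
through A parallel to JB: direction (1/3, -2); meets WJ at S = (7/48, 1/8)
S = W + t·(J−W) with t = -1/4

t = -1/4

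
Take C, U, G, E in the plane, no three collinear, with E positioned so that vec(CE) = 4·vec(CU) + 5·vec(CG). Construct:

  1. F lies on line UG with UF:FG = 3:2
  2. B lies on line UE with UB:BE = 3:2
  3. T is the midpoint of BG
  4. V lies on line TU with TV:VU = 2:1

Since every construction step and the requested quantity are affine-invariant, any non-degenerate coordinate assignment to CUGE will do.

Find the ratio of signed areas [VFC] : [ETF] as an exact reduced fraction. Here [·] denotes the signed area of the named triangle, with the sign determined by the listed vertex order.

[VFC]:[ETF] = 31/48

Set C = (0, 0), U = (1, 0), G = (0, 1), E = (4, 5); any affine frame gives the same invariant.
1. F lies on line UG with UF:FG = 3:2 ⇒ F = (2/5, 3/5)
2. B lies on line UE with UB:BE = 3:2 ⇒ B = (14/5, 3)
3. T is the midpoint of BG ⇒ T = (7/5, 2)
4. V lies on line TU with TV:VU = 2:1 ⇒ V = (17/15, 2/3)
2·[VFC] = 31/75, 2·[ETF] = 16/25
[VFC]:[ETF] = 31/75:16/25 = 31/48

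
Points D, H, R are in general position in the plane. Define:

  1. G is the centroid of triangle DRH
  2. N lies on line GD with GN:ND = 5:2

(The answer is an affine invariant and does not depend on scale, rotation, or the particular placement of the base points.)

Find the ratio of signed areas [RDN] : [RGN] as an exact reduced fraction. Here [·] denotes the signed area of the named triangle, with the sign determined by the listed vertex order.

[RDN]:[RGN] = -2/5

Assign D = (0, 0), H = (1, 0), R = (0, 1) — the answer is frame-independent, so this choice is without loss of generality.
1. G is the centroid of triangle DRH ⇒ G = (1/3, 1/3)
2. N lies on line GD with GN:ND = 5:2 ⇒ N = (2/21, 2/21)
2·[RDN] = 2/21, 2·[RGN] = -5/21
[RDN]:[RGN] = 2/21:-5/21 = -2/5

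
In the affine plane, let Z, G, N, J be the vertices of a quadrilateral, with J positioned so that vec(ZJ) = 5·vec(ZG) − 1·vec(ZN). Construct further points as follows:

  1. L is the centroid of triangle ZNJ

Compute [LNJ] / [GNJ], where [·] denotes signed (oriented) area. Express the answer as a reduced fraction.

Work in coordinates with Z = (0, 0), G = (1, 0), N = (0, 1), J = (5, -1).
1. L is the centroid of triangle ZNJ ⇒ L = (5/3, 0)
2·[LNJ] = -5/3, 2·[GNJ] = -3
[LNJ]:[GNJ] = -5/3:-3 = 5/9

[LNJ]:[GNJ] = 5/9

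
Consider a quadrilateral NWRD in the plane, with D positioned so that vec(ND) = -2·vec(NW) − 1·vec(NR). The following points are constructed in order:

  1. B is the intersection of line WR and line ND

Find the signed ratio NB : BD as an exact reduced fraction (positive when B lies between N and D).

Set N = (0, 0), W = (1, 0), R = (0, 1), D = (-2, -1); any affine frame gives the same invariant.
1. B is the intersection of line WR and line ND ⇒ B = (2/3, 1/3)
B = N + t·(D−N) with t = -1/3, so NB:BD = t:(1−t) = -1/3:4/3

NB:BD = -1/4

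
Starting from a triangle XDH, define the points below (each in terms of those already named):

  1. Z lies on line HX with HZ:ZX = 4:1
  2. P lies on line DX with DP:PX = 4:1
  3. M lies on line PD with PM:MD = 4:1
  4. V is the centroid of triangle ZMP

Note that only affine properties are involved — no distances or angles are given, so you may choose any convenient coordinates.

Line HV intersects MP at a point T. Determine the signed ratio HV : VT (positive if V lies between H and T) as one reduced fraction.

Assign X = (0, 0), D = (1, 0), H = (0, 1) — the answer is frame-independent, so this choice is without loss of generality.
1. Z lies on line HX with HZ:ZX = 4:1 ⇒ Z = (0, 1/5)
2. P lies on line DX with DP:PX = 4:1 ⇒ P = (1/5, 0)
3. M lies on line PD with PM:MD = 4:1 ⇒ M = (21/25, 0)
4. V is the centroid of triangle ZMP ⇒ V = (26/75, 1/15)
line HV meets MP at T = (13/35, 0)
V = H + t·(T−H) with t = 14/15, so HV:VT = 14/15:1/15

HV:VT = 14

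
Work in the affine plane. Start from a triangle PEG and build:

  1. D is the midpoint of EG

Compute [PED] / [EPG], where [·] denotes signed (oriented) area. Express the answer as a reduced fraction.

Choose coordinates P = (0, 0), E = (1, 0), G = (0, 1).
1. D is the midpoint of EG ⇒ D = (1/2, 1/2)
2·[PED] = 1/2, 2·[EPG] = -1
[PED]:[EPG] = 1/2:-1 = -1/2

[PED]:[EPG] = -1/2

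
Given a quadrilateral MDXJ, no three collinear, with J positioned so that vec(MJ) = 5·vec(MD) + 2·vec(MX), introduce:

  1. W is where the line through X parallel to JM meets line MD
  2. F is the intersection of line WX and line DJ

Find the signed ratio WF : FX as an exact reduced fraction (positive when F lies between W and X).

Work in coordinates with M = (0, 0), D = (1, 0), X = (0, 1), J = (5, 2).
1. W is where the line through X parallel to JM meets line MD ⇒ W = (-5/2, 0)
2. F is the intersection of line WX and line DJ ⇒ F = (15, 7)
F = W + t·(X−W) with t = 7, so WF:FX = t:(1−t) = 7:-6

WF:FX = -7/6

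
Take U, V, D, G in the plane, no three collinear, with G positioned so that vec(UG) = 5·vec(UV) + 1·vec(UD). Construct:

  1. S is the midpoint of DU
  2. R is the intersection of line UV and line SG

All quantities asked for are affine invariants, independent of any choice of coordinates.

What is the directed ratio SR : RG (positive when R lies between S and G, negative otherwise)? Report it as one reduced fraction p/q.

Set U = (0, 0), V = (1, 0), D = (0, 1), G = (5, 1); any affine frame gives the same invariant.
1. S is the midpoint of DU ⇒ S = (0, 1/2)
2. R is the intersection of line UV and line SG ⇒ R = (-5, 0)
R = S + t·(G−S) with t = -1, so SR:RG = t:(1−t) = -1:2

SR:RG = -1/2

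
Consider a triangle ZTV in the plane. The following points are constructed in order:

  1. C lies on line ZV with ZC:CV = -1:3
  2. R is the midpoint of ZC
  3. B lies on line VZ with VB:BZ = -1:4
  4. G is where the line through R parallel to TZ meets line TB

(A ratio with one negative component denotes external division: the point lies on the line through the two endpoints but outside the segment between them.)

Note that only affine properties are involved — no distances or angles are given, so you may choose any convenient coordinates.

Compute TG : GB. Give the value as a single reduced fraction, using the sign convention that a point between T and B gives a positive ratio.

Set Z = (0, 0), T = (1, 0), V = (0, 1); any affine frame gives the same invariant.
1. C lies on line ZV with ZC:CV = -1:3 ⇒ C = (0, -1/2)
2. R is the midpoint of ZC ⇒ R = (0, -1/4)
3. B lies on line VZ with VB:BZ = -1:4 ⇒ B = (0, 4/3)
4. G is where the line through R parallel to TZ meets line TB ⇒ G = (19/16, -1/4)
G = T + t·(B−T) with t = -3/16, so TG:GB = t:(1−t) = -3/16:19/16

TG:GB = -3/19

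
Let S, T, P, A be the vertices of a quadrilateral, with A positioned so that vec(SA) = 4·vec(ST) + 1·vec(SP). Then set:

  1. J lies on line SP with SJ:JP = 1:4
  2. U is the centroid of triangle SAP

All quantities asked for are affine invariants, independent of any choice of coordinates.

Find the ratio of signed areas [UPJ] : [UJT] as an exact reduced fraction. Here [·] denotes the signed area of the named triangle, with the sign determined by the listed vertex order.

Choose coordinates S = (0, 0), T = (1, 0), P = (0, 1), A = (4, 1).
1. J lies on line SP with SJ:JP = 1:4 ⇒ J = (0, 1/5)
2. U is the centroid of triangle SAP ⇒ U = (4/3, 2/3)
2·[UPJ] = 16/15, 2·[UJT] = 11/15
[UPJ]:[UJT] = 16/15:11/15 = 16/11

[UPJ]:[UJT] = 16/11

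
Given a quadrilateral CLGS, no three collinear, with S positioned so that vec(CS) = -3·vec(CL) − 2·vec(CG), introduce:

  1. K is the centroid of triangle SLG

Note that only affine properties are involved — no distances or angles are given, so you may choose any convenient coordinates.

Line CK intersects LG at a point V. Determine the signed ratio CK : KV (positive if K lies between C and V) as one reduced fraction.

CK:KV = -1/2

Work in coordinates with C = (0, 0), L = (1, 0), G = (0, 1), S = (-3, -2).
1. K is the centroid of triangle SLG ⇒ K = (-2/3, -1/3)
line CK meets LG at V = (2/3, 1/3)
K = C + t·(V−C) with t = -1, so CK:KV = -1:2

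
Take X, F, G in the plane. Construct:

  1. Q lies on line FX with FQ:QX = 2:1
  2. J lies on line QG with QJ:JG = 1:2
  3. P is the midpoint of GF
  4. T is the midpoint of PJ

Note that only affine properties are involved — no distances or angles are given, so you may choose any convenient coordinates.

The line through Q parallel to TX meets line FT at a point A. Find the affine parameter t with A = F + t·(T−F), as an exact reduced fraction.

t = 2/3

Assign X = (0, 0), F = (1, 0), G = (0, 1) — the answer is frame-independent, so this choice is without loss of generality.
1. Q lies on line FX with FQ:QX = 2:1 ⇒ Q = (1/3, 0)
2. J lies on line QG with QJ:JG = 1:2 ⇒ J = (2/9, 1/3)
3. P is the midpoint of GF ⇒ P = (1/2, 1/2)
4. T is the midpoint of PJ ⇒ T = (13/36, 5/12)
through Q parallel to TX: direction (-13/36, -5/12); meets FT at A = (31/54, 5/18)
A = F + t·(T−F) with t = 2/3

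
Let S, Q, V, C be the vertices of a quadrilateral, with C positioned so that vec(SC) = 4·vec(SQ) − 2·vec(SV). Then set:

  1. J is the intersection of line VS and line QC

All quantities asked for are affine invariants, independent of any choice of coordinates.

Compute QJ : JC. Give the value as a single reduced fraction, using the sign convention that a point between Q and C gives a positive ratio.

QJ:JC = -1/4

Assign S = (0, 0), Q = (1, 0), V = (0, 1), C = (4, -2) — the answer is frame-independent, so this choice is without loss of generality.
1. J is the intersection of line VS and line QC ⇒ J = (0, 2/3)
J = Q + t·(C−Q) with t = -1/3, so QJ:JC = t:(1−t) = -1/3:4/3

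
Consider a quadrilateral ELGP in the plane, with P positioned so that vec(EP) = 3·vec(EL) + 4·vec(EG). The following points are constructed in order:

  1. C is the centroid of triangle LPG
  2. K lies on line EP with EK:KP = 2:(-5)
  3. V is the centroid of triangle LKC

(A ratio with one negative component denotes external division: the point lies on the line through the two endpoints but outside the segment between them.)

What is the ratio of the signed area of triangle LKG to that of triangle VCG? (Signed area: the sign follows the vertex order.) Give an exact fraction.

Set E = (0, 0), L = (1, 0), G = (0, 1), P = (3, 4); any affine frame gives the same invariant.
1. C is the centroid of triangle LPG ⇒ C = (4/3, 5/3)
2. K lies on line EP with EK:KP = 2:(-5) ⇒ K = (-2, -8/3)
3. V is the centroid of triangle LKC ⇒ V = (1/9, -1/3)
2·[LKG] = -17/3, 2·[VCG] = 50/27
[LKG]:[VCG] = -17/3:50/27 = -153/50

[LKG]:[VCG] = -153/50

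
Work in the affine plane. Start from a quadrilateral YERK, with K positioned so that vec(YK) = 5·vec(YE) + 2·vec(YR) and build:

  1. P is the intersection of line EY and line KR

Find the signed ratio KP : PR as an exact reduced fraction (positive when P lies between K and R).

KP:PR = -2

Choose coordinates Y = (0, 0), E = (1, 0), R = (0, 1), K = (5, 2).
1. P is the intersection of line EY and line KR ⇒ P = (-5, 0)
P = K + t·(R−K) with t = 2, so KP:PR = t:(1−t) = 2:-1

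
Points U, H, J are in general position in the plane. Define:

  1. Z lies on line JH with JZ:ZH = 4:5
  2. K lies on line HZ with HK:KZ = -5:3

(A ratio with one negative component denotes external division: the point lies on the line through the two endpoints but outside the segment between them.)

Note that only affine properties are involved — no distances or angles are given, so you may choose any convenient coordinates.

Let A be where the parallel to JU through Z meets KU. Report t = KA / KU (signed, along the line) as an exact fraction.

t = 15/7

Work in coordinates with U = (0, 0), H = (1, 0), J = (0, 1).
1. Z lies on line JH with JZ:ZH = 4:5 ⇒ Z = (4/9, 5/9)
2. K lies on line HZ with HK:KZ = -5:3 ⇒ K = (-7/18, 25/18)
through Z parallel to JU: direction (0, -1); meets KU at A = (4/9, -100/63)
A = K + t·(U−K) with t = 15/7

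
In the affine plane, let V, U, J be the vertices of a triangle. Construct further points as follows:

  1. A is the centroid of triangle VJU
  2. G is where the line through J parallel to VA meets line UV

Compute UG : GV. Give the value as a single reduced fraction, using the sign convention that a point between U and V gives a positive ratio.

Choose coordinates V = (0, 0), U = (1, 0), J = (0, 1).
1. A is the centroid of triangle VJU ⇒ A = (1/3, 1/3)
2. G is where the line through J parallel to VA meets line UV ⇒ G = (-1, 0)
G = U + t·(V−U) with t = 2, so UG:GV = t:(1−t) = 2:-1

UG:GV = -2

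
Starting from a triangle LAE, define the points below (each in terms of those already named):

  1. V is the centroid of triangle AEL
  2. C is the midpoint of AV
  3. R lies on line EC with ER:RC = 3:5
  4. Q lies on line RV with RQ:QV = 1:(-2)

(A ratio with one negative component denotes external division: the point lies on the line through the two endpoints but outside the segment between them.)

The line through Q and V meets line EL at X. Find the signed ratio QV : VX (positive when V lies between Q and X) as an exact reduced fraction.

Assign L = (0, 0), A = (1, 0), E = (0, 1) — the answer is frame-independent, so this choice is without loss of generality.
1. V is the centroid of triangle AEL ⇒ V = (1/3, 1/3)
2. C is the midpoint of AV ⇒ C = (2/3, 1/6)
3. R lies on line EC with ER:RC = 3:5 ⇒ R = (1/4, 11/16)
4. Q lies on line RV with RQ:QV = 1:(-2) ⇒ Q = (1/6, 25/24)
line QV meets EL at X = (0, 7/4)
V = Q + t·(X−Q) with t = -1, so QV:VX = -1:2

QV:VX = -1/2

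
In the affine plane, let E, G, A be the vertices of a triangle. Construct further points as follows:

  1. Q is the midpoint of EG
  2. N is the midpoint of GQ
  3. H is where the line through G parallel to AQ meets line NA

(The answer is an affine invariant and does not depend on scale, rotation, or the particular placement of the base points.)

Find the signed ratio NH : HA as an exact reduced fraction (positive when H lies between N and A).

NH:HA = -1/2

Set E = (0, 0), G = (1, 0), A = (0, 1); any affine frame gives the same invariant.
1. Q is the midpoint of EG ⇒ Q = (1/2, 0)
2. N is the midpoint of GQ ⇒ N = (3/4, 0)
3. H is where the line through G parallel to AQ meets line NA ⇒ H = (3/2, -1)
H = N + t·(A−N) with t = -1, so NH:HA = t:(1−t) = -1:2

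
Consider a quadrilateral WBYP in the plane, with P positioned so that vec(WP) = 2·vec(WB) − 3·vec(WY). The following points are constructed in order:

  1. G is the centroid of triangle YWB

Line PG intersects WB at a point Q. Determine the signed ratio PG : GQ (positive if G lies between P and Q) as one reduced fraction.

Set W = (0, 0), B = (1, 0), Y = (0, 1), P = (2, -3); any affine frame gives the same invariant.
1. G is the centroid of triangle YWB ⇒ G = (1/3, 1/3)
line PG meets WB at Q = (1/2, 0)
G = P + t·(Q−P) with t = 10/9, so PG:GQ = 10/9:-1/9

PG:GQ = -10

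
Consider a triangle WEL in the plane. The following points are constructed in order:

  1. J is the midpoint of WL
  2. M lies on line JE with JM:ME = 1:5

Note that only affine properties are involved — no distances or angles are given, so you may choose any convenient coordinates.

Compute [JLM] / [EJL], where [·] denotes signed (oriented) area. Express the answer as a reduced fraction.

[JLM]:[EJL] = 1/6

Work in coordinates with W = (0, 0), E = (1, 0), L = (0, 1).
1. J is the midpoint of WL ⇒ J = (0, 1/2)
2. M lies on line JE with JM:ME = 1:5 ⇒ M = (1/6, 5/12)
2·[JLM] = -1/12, 2·[EJL] = -1/2
[JLM]:[EJL] = -1/12:-1/2 = 1/6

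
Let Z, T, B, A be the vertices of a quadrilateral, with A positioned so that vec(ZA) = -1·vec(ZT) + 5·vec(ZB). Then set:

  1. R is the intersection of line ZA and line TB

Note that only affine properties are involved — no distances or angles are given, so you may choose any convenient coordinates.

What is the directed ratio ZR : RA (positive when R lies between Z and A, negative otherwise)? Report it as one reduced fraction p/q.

ZR:RA = 1/3

Work in coordinates with Z = (0, 0), T = (1, 0), B = (0, 1), A = (-1, 5).
1. R is the intersection of line ZA and line TB ⇒ R = (-1/4, 5/4)
R = Z + t·(A−Z) with t = 1/4, so ZR:RA = t:(1−t) = 1/4:3/4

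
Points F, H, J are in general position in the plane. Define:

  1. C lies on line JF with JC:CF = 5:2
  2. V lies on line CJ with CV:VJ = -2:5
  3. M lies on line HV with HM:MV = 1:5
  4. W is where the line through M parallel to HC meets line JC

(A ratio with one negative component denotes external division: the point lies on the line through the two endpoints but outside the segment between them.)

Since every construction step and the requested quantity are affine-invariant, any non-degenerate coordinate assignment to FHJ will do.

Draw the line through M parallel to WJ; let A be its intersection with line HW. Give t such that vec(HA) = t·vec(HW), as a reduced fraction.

Assign F = (0, 0), H = (1, 0), J = (0, 1) — the answer is frame-independent, so this choice is without loss of generality.
1. C lies on line JF with JC:CF = 5:2 ⇒ C = (0, 2/7)
2. V lies on line CJ with CV:VJ = -2:5 ⇒ V = (0, -4/21)
3. M lies on line HV with HM:MV = 1:5 ⇒ M = (5/6, -2/63)
4. W is where the line through M parallel to HC meets line JC ⇒ W = (0, 13/63)
through M parallel to WJ: direction (0, 50/63); meets HW at A = (5/6, 13/378)
A = H + t·(W−H) with t = 1/6

t = 1/6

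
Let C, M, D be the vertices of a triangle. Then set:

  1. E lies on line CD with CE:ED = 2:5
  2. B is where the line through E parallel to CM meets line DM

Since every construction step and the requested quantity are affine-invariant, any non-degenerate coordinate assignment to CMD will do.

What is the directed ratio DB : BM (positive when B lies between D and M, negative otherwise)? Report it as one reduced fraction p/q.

Choose coordinates C = (0, 0), M = (1, 0), D = (0, 1).
1. E lies on line CD with CE:ED = 2:5 ⇒ E = (0, 2/7)
2. B is where the line through E parallel to CM meets line DM ⇒ B = (5/7, 2/7)
B = D + t·(M−D) with t = 5/7, so DB:BM = t:(1−t) = 5/7:2/7

DB:BM = 5/2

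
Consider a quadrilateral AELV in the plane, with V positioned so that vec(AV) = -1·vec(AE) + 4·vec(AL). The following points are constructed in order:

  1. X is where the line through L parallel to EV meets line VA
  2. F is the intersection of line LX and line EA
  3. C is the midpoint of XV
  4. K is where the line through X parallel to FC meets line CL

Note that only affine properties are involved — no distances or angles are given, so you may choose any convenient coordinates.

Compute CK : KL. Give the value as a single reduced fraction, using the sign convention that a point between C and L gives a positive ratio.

CK:KL = -2

Work in coordinates with A = (0, 0), E = (1, 0), L = (0, 1), V = (-1, 4).
1. X is where the line through L parallel to EV meets line VA ⇒ X = (-1/2, 2)
2. F is the intersection of line LX and line EA ⇒ F = (1/2, 0)
3. C is the midpoint of XV ⇒ C = (-3/4, 3)
4. K is where the line through X parallel to FC meets line CL ⇒ K = (3/4, -1)
K = C + t·(L−C) with t = 2, so CK:KL = t:(1−t) = 2:-1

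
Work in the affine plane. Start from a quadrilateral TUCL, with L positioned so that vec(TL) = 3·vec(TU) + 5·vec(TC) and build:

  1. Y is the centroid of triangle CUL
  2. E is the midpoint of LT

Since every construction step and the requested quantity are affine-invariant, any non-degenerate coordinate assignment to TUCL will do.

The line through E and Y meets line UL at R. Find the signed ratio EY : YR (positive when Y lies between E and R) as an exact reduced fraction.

EY:YR = 1/14

Set T = (0, 0), U = (1, 0), C = (0, 1), L = (3, 5); any affine frame gives the same invariant.
1. Y is the centroid of triangle CUL ⇒ Y = (4/3, 2)
2. E is the midpoint of LT ⇒ E = (3/2, 5/2)
line EY meets UL at R = (-1, -5)
Y = E + t·(R−E) with t = 1/15, so EY:YR = 1/15:14/15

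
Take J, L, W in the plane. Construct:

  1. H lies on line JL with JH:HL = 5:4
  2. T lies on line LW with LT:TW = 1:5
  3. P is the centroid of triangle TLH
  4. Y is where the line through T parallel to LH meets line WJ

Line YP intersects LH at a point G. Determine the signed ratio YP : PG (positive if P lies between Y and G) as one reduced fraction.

Set J = (0, 0), L = (1, 0), W = (0, 1); any affine frame gives the same invariant.
1. H lies on line JL with JH:HL = 5:4 ⇒ H = (5/9, 0)
2. T lies on line LW with LT:TW = 1:5 ⇒ T = (5/6, 1/6)
3. P is the centroid of triangle TLH ⇒ P = (43/54, 1/18)
4. Y is where the line through T parallel to LH meets line WJ ⇒ Y = (0, 1/6)
line YP meets LH at G = (43/36, 0)
P = Y + t·(G−Y) with t = 2/3, so YP:PG = 2/3:1/3

YP:PG = 2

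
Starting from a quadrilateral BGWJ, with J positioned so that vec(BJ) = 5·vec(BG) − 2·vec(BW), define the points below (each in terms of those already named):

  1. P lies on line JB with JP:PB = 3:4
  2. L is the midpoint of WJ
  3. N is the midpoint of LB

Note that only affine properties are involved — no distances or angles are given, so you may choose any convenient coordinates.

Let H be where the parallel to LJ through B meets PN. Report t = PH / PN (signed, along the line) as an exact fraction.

Work in coordinates with B = (0, 0), G = (1, 0), W = (0, 1), J = (5, -2).
1. P lies on line JB with JP:PB = 3:4 ⇒ P = (20/7, -8/7)
2. L is the midpoint of WJ ⇒ L = (5/2, -1/2)
3. N is the midpoint of LB ⇒ N = (5/4, -1/4)
through B parallel to LJ: direction (5/2, -3/2); meets PN at H = (-10, 6)
H = P + t·(N−P) with t = 8

t = 8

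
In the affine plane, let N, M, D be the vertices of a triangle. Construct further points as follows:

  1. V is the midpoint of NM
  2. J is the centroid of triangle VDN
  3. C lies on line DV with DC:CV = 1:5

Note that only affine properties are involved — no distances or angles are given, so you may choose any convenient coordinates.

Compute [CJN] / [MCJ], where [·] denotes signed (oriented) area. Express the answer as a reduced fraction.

Assign N = (0, 0), M = (1, 0), D = (0, 1) — the answer is frame-independent, so this choice is without loss of generality.
1. V is the midpoint of NM ⇒ V = (1/2, 0)
2. J is the centroid of triangle VDN ⇒ J = (1/6, 1/3)
3. C lies on line DV with DC:CV = 1:5 ⇒ C = (1/12, 5/6)
2·[CJN] = -1/9, 2·[MCJ] = 7/18
[CJN]:[MCJ] = -1/9:7/18 = -2/7

[CJN]:[MCJ] = -2/7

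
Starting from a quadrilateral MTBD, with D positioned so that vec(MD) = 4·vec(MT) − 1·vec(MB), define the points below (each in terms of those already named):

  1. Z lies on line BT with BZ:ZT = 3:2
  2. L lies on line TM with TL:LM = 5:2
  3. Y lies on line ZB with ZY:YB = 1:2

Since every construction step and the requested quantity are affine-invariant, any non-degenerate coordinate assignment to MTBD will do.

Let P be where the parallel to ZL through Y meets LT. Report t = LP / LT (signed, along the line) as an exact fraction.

t = -1/2

Work in coordinates with M = (0, 0), T = (1, 0), B = (0, 1), D = (4, -1).
1. Z lies on line BT with BZ:ZT = 3:2 ⇒ Z = (3/5, 2/5)
2. L lies on line TM with TL:LM = 5:2 ⇒ L = (2/7, 0)
3. Y lies on line ZB with ZY:YB = 1:2 ⇒ Y = (2/5, 3/5)
through Y parallel to ZL: direction (-11/35, -2/5); meets LT at P = (-1/14, 0)
P = L + t·(T−L) with t = -1/2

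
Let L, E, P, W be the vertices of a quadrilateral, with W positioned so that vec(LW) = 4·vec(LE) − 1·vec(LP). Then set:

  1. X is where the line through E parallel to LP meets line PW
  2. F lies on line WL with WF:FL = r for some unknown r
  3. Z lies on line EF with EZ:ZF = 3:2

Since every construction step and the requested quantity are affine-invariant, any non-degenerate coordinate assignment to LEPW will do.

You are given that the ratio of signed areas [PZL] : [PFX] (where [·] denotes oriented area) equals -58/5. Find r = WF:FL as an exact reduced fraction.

r = 1/4

Work in coordinates with L = (0, 0), E = (1, 0), P = (0, 1), W = (4, -1).
1. X is where the line through E parallel to LP meets line PW ⇒ X = (1, 1/2)
2. With WF:FL = r, write λ = r/(r+1) so F = W + λ·(L−W); F is affine-linear in λ
3. Z lies on line EF with EZ:ZF = 3:2 ⇒ Z is an affine combination of earlier points and hence also affine-linear in λ
Every point depending on F is an affine combination of F and λ-independent points, so each such coordinate is linear in λ; the λ² term in each signed area is a multiple of (L−W)×(L−W) = 0, so 2·[PZL] and 2·[PFX] are each linear in λ. Evaluating at λ=0 and λ=1:
  2·[PZL] = 12/5·λ − 14/5,   2·[PFX] = λ
So [PZL]:[PFX] = (12/5·λ − 14/5) / (λ). Setting this equal to -58/5:
  12/5·λ − 14/5 = -58/5·(λ)  ⇒  λ = 1/5
Then r = λ/(1−λ) = (1/5)/(4/5) = 1/4. Check: with r = 1/4, F = (16/5, -4/5) and [PZL]:[PFX] = -58/5 as required.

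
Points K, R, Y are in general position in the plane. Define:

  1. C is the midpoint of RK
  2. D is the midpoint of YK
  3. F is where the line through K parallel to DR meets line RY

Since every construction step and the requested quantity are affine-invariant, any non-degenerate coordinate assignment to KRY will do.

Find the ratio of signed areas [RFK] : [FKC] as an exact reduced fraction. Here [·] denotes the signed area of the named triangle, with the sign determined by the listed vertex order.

[RFK]:[FKC] = 2

Work in coordinates with K = (0, 0), R = (1, 0), Y = (0, 1).
1. C is the midpoint of RK ⇒ C = (1/2, 0)
2. D is the midpoint of YK ⇒ D = (0, 1/2)
3. F is where the line through K parallel to DR meets line RY ⇒ F = (2, -1)
2·[RFK] = -1, 2·[FKC] = -1/2
[RFK]:[FKC] = -1:-1/2 = 2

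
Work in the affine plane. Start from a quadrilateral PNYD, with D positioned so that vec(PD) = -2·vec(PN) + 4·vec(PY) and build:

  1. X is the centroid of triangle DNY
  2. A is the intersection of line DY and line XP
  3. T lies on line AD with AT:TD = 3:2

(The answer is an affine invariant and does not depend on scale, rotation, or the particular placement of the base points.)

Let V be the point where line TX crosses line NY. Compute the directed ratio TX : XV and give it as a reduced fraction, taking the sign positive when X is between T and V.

TX:XV = 34/35

Choose coordinates P = (0, 0), N = (1, 0), Y = (0, 1), D = (-2, 4).
1. X is the centroid of triangle DNY ⇒ X = (-1/3, 5/3)
2. A is the intersection of line DY and line XP ⇒ A = (-2/7, 10/7)
3. T lies on line AD with AT:TD = 3:2 ⇒ T = (-46/35, 104/35)
line TX meets NY at V = (23/34, 11/34)
X = T + t·(V−T) with t = 34/69, so TX:XV = 34/69:35/69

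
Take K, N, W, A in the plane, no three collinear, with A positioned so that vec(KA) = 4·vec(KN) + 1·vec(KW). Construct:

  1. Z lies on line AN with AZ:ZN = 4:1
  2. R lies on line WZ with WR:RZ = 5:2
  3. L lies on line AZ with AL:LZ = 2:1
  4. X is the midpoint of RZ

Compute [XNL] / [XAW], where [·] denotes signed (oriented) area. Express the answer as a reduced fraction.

Choose coordinates K = (0, 0), N = (1, 0), W = (0, 1), A = (4, 1).
1. Z lies on line AN with AZ:ZN = 4:1 ⇒ Z = (8/5, 1/5)
2. R lies on line WZ with WR:RZ = 5:2 ⇒ R = (8/7, 3/7)
3. L lies on line AZ with AL:LZ = 2:1 ⇒ L = (12/5, 7/15)
4. X is the midpoint of RZ ⇒ X = (48/35, 11/35)
2·[XNL] = 4/15, 2·[XAW] = 96/35
[XNL]:[XAW] = 4/15:96/35 = 7/72

[XNL]:[XAW] = 7/72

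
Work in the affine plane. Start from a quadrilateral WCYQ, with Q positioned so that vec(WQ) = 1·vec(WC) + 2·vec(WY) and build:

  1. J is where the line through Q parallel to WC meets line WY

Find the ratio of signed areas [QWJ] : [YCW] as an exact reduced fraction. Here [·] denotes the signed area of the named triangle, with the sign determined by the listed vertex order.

Set W = (0, 0), C = (1, 0), Y = (0, 1), Q = (1, 2); any affine frame gives the same invariant.
1. J is where the line through Q parallel to WC meets line WY ⇒ J = (0, 2)
2·[QWJ] = -2, 2·[YCW] = -1
[QWJ]:[YCW] = -2:-1 = 2

[QWJ]:[YCW] = 2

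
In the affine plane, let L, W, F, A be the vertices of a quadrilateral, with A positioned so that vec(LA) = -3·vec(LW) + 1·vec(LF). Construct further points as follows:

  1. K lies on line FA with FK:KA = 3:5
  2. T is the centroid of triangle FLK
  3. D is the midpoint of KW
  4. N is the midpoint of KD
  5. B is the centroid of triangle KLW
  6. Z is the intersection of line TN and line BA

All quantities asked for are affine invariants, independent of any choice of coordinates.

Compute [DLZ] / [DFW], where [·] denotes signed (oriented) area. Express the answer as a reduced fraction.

Work in coordinates with L = (0, 0), W = (1, 0), F = (0, 1), A = (-3, 1).
1. K lies on line FA with FK:KA = 3:5 ⇒ K = (-9/8, 1)
2. T is the centroid of triangle FLK ⇒ T = (-3/8, 2/3)
3. D is the midpoint of KW ⇒ D = (-1/16, 1/2)
4. N is the midpoint of KD ⇒ N = (-19/32, 3/4)
5. B is the centroid of triangle KLW ⇒ B = (-1/24, 1/3)
6. Z is the intersection of line TN and line BA ⇒ Z = (149/116, 1/29)
2·[DLZ] = 299/464, 2·[DFW] = -9/16
[DLZ]:[DFW] = 299/464:-9/16 = -299/261

[DLZ]:[DFW] = -299/261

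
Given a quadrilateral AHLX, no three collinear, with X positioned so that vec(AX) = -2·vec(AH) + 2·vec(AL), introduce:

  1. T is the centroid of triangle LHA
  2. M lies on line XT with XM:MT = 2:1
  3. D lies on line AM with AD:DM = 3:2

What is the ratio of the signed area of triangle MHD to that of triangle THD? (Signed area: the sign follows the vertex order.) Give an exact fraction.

Choose coordinates A = (0, 0), H = (1, 0), L = (0, 1), X = (-2, 2).
1. T is the centroid of triangle LHA ⇒ T = (1/3, 1/3)
2. M lies on line XT with XM:MT = 2:1 ⇒ M = (-4/9, 8/9)
3. D lies on line AM with AD:DM = 3:2 ⇒ D = (-4/15, 8/15)
2·[MHD] = -16/45, 2·[THD] = -1/15
[MHD]:[THD] = -16/45:-1/15 = 16/3

[MHD]:[THD] = 16/3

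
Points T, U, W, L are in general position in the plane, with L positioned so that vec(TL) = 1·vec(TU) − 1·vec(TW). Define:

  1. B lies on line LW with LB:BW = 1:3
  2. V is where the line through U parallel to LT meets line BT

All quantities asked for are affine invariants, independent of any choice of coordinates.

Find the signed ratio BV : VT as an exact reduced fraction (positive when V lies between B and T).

BV:VT = -3/4

Assign T = (0, 0), U = (1, 0), W = (0, 1), L = (1, -1) — the answer is frame-independent, so this choice is without loss of generality.
1. B lies on line LW with LB:BW = 1:3 ⇒ B = (3/4, -1/2)
2. V is where the line through U parallel to LT meets line BT ⇒ V = (3, -2)
V = B + t·(T−B) with t = -3, so BV:VT = t:(1−t) = -3:4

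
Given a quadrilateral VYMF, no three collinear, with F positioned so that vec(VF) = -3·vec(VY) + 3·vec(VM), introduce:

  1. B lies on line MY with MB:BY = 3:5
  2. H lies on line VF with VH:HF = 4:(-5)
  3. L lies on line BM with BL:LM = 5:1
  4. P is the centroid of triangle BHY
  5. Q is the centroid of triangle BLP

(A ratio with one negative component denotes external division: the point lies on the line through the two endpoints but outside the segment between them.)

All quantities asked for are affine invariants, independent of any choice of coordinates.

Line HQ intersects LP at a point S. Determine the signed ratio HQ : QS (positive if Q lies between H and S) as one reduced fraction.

HQ:QS = -13

Assign V = (0, 0), Y = (1, 0), M = (0, 1), F = (-3, 3) — the answer is frame-independent, so this choice is without loss of generality.
1. B lies on line MY with MB:BY = 3:5 ⇒ B = (3/8, 5/8)
2. H lies on line VF with VH:HF = 4:(-5) ⇒ H = (12, -12)
3. L lies on line BM with BL:LM = 5:1 ⇒ L = (1/16, 15/16)
4. P is the centroid of triangle BHY ⇒ P = (107/24, -91/24)
5. Q is the centroid of triangle BLP ⇒ Q = (235/144, -107/144)
line HQ meets LP at S = (379/156, -251/156)
Q = H + t·(S−H) with t = 13/12, so HQ:QS = 13/12:-1/12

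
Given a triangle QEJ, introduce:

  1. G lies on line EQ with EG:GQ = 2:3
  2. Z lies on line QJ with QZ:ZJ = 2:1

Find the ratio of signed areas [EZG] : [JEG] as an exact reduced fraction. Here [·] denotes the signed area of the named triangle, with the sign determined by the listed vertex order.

[EZG]:[JEG] = -2/3

Assign Q = (0, 0), E = (1, 0), J = (0, 1) — the answer is frame-independent, so this choice is without loss of generality.
1. G lies on line EQ with EG:GQ = 2:3 ⇒ G = (3/5, 0)
2. Z lies on line QJ with QZ:ZJ = 2:1 ⇒ Z = (0, 2/3)
2·[EZG] = 4/15, 2·[JEG] = -2/5
[EZG]:[JEG] = 4/15:-2/5 = -2/3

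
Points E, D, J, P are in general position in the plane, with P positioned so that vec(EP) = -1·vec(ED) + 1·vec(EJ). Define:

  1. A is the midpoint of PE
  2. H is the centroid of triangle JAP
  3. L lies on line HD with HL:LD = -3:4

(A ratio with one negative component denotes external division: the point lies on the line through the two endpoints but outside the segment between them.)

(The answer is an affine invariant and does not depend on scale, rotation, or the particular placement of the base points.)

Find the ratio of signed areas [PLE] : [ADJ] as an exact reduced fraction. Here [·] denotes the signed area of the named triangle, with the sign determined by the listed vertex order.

[PLE]:[ADJ] = 5/3

Set E = (0, 0), D = (1, 0), J = (0, 1), P = (-1, 1); any affine frame gives the same invariant.
1. A is the midpoint of PE ⇒ A = (-1/2, 1/2)
2. H is the centroid of triangle JAP ⇒ H = (-1/2, 5/6)
3. L lies on line HD with HL:LD = -3:4 ⇒ L = (-5, 10/3)
2·[PLE] = 5/3, 2·[ADJ] = 1
[PLE]:[ADJ] = 5/3:1 = 5/3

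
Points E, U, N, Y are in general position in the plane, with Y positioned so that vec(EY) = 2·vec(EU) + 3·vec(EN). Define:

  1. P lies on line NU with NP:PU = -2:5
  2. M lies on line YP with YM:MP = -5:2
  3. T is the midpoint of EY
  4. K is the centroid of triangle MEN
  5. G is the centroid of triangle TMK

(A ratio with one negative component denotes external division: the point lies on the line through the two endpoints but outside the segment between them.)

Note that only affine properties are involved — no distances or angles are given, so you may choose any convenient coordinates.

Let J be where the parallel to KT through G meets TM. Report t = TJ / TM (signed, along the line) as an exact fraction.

t = 1/3

Choose coordinates E = (0, 0), U = (1, 0), N = (0, 1), Y = (2, 3).
1. P lies on line NU with NP:PU = -2:5 ⇒ P = (-2/3, 5/3)
2. M lies on line YP with YM:MP = -5:2 ⇒ M = (-22/9, 7/9)
3. T is the midpoint of EY ⇒ T = (1, 3/2)
4. K is the centroid of triangle MEN ⇒ K = (-22/27, 16/27)
5. G is the centroid of triangle TMK ⇒ G = (-61/81, 155/162)
through G parallel to KT: direction (49/27, 49/54); meets TM at J = (-4/27, 34/27)
J = T + t·(M−T) with t = 1/3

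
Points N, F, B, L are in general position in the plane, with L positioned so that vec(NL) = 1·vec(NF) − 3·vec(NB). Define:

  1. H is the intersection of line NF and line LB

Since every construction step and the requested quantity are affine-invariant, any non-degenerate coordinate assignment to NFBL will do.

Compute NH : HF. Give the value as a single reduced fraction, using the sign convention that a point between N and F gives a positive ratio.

Work in coordinates with N = (0, 0), F = (1, 0), B = (0, 1), L = (1, -3).
1. H is the intersection of line NF and line LB ⇒ H = (1/4, 0)
H = N + t·(F−N) with t = 1/4, so NH:HF = t:(1−t) = 1/4:3/4

NH:HF = 1/3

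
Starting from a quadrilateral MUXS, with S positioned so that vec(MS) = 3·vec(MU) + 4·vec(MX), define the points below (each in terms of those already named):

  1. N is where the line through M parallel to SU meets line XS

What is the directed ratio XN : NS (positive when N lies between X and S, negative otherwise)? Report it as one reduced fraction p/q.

Work in coordinates with M = (0, 0), U = (1, 0), X = (0, 1), S = (3, 4).
1. N is where the line through M parallel to SU meets line XS ⇒ N = (1, 2)
N = X + t·(S−X) with t = 1/3, so XN:NS = t:(1−t) = 1/3:2/3

XN:NS = 1/2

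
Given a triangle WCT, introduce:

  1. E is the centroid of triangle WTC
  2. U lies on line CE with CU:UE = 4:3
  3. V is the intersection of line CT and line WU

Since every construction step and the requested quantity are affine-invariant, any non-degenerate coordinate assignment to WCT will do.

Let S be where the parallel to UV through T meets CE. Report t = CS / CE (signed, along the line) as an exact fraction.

Choose coordinates W = (0, 0), C = (1, 0), T = (0, 1).
1. E is the centroid of triangle WTC ⇒ E = (1/3, 1/3)
2. U lies on line CE with CU:UE = 4:3 ⇒ U = (13/21, 4/21)
3. V is the intersection of line CT and line WU ⇒ V = (13/17, 4/17)
through T parallel to UV: direction (52/357, 16/357); meets CE at S = (-13/21, 17/21)
S = C + t·(E−C) with t = 17/7

t = 17/7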